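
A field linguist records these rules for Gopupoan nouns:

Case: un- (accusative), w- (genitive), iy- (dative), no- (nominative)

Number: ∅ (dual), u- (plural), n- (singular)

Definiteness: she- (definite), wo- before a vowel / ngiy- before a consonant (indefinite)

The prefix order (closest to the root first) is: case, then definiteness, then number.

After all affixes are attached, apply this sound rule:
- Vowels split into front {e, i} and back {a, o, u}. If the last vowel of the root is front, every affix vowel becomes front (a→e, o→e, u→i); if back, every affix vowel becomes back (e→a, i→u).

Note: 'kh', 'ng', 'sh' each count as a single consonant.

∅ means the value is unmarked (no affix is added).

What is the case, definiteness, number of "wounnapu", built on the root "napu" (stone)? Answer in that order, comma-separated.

Segment: wo-un-napu.
case: un- → accusative.
definiteness: wo/ngiy- → indefinite.
number: ∅ → dual.

accusative, indefinite, dual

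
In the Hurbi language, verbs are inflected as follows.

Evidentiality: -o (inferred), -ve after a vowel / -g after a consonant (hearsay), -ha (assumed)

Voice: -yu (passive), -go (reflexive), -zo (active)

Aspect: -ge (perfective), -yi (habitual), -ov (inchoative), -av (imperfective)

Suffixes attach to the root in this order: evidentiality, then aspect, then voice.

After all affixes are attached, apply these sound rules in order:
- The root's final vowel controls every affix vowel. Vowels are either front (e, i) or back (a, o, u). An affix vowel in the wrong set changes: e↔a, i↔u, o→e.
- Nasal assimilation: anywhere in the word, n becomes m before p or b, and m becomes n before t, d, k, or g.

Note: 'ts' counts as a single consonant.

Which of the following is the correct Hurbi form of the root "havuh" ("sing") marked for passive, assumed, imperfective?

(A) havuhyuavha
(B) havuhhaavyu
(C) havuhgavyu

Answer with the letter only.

B

Attach evidentiality assumed -ha → havuhha.
Attach aspect imperfective -av → havuhhaav.
Attach voice passive -yu → havuhhaavyu.
Vowel harmony: no change.
Nasal assimilation: no change.
So the correct form is havuhhaavyu, option (B).
(A) havuhyuavha is wrong: it has the affixes in the wrong order.
(C) havuhgavyu is wrong: it uses hearsay instead of assumed for evidentiality.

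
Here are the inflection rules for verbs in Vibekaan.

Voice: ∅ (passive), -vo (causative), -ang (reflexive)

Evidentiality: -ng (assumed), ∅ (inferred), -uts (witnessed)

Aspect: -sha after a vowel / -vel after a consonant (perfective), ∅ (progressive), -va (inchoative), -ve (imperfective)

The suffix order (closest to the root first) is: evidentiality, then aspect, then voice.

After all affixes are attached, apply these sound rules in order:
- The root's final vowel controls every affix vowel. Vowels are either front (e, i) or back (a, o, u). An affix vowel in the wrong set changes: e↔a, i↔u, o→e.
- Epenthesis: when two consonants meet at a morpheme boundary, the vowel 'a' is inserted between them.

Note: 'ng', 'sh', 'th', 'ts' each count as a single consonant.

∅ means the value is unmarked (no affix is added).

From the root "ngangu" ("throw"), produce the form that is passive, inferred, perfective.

evidentiality = inferred: zero marking, form stays ngangu.
Attach aspect perfective -sha (after vowel 'u') → ngangusha.
voice = passive: zero marking, form stays ngangusha.
Vowel harmony: no change.
Epenthesis: no change.

ngangusha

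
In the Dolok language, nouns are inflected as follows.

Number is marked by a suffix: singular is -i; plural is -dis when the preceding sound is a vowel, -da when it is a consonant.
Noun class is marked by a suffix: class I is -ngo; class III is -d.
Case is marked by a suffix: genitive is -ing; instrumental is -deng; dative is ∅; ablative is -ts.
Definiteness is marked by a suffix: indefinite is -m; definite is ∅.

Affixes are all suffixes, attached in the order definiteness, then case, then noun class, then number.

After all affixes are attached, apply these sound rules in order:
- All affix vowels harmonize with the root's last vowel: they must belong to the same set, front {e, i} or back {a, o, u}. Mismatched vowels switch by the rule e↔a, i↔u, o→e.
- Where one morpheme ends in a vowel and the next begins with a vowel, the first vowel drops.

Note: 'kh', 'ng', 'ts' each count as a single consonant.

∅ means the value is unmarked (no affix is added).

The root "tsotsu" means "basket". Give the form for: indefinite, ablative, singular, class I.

tsotsumtsngu

Attach definiteness indefinite -m → tsotsum.
Attach case ablative -ts → tsotsumts.
Attach noun class class I -ngo → tsotsumtsngo.
Attach number singular -i → tsotsumtsngoi.
Apply vowel harmony: tsotsumtsngoi → tsotsumtsngou.
Apply vowel deletion: tsotsumtsngou → tsotsumtsngu.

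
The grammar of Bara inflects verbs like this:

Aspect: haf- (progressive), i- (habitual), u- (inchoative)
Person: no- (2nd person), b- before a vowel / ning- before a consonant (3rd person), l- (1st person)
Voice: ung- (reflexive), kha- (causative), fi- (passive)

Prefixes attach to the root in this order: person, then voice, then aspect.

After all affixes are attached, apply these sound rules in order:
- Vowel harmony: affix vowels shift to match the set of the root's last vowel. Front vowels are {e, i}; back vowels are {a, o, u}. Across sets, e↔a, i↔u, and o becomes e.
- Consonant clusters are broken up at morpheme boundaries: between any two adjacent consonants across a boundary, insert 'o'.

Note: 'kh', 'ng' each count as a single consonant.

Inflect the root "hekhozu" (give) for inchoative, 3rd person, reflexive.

uungonungohekhozu

Attach person 3rd person ning- (before consonant 'h') → ninghekhozu.
Attach voice reflexive ung- → ungninghekhozu.
Attach aspect inchoative u- → uungninghekhozu.
Apply vowel harmony: uungninghekhozu → uungnunghekhozu.
Apply epenthesis: uungnunghekhozu → uungonungohekhozu.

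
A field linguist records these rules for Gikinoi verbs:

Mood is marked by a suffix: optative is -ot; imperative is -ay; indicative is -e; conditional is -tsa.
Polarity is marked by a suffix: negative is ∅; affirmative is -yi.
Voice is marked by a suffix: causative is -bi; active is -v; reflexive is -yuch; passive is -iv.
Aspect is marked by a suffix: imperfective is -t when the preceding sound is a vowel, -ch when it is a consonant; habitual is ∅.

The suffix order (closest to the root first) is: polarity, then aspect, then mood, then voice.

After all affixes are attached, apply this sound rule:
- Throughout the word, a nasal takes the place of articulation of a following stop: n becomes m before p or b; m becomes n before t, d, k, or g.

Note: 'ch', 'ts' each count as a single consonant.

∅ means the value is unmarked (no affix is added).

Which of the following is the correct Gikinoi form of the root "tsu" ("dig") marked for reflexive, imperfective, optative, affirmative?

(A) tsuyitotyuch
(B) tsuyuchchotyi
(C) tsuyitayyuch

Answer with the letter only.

Attach polarity affirmative -yi → tsuyi.
Attach aspect imperfective -t (after vowel 'i') → tsuyit.
Attach mood optative -ot → tsuyitot.
Attach voice reflexive -yuch → tsuyitotyuch.
Nasal assimilation: no change.
So the correct form is tsuyitotyuch, option (A).
(C) tsuyitayyuch is wrong: it uses imperative instead of optative for mood.
(B) tsuyuchchotyi is wrong: it has the affixes in the wrong order.

A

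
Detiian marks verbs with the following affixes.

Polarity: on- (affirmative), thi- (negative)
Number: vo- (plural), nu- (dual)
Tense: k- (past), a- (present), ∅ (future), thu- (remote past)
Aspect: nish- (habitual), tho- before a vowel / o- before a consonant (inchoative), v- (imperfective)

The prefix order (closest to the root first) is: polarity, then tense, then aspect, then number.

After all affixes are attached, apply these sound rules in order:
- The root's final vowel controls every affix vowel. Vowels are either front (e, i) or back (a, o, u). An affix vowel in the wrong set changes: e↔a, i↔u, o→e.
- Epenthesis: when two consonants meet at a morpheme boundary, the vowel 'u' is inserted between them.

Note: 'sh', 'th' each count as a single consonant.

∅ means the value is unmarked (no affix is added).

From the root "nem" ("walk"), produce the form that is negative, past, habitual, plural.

venishukuthinem

Attach polarity negative thi- → thinem.
Attach tense past k- → kthinem.
Attach aspect habitual nish- → nishkthinem.
Attach number plural vo- → vonishkthinem.
Apply vowel harmony: vonishkthinem → venishkthinem.
Apply epenthesis: venishkthinem → venishukuthinem.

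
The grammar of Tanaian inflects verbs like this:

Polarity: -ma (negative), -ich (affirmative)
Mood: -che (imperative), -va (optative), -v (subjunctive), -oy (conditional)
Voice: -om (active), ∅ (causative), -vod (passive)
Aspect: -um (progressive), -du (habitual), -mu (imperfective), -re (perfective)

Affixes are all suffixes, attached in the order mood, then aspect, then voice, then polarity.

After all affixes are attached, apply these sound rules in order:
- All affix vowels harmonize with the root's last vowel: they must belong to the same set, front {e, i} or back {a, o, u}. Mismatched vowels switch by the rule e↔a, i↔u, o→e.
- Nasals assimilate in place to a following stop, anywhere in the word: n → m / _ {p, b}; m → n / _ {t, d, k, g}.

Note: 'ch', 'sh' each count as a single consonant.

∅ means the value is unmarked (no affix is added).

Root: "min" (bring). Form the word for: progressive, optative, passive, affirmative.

minveimvedich

Attach mood optative -va → minva.
Attach aspect progressive -um → minvaum.
Attach voice passive -vod → minvaumvod.
Attach polarity affirmative -ich → minvaumvodich.
Apply vowel harmony: minvaumvodich → minveimvedich.
Nasal assimilation: no change.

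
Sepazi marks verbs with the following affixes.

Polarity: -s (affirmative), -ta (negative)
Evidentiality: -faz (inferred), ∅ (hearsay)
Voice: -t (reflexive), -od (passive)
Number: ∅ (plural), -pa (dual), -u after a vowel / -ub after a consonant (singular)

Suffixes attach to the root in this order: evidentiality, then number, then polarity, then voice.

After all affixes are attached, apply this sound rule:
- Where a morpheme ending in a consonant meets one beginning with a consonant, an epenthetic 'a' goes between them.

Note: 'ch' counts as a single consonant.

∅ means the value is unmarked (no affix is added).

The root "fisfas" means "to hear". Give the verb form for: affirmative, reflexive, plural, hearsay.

fisfasasat

evidentiality = hearsay: zero marking, form stays fisfas.
number = plural: zero marking, form stays fisfas.
Attach polarity affirmative -s → fisfass.
Attach voice reflexive -t → fisfasst.
Apply epenthesis: fisfasst → fisfasasat.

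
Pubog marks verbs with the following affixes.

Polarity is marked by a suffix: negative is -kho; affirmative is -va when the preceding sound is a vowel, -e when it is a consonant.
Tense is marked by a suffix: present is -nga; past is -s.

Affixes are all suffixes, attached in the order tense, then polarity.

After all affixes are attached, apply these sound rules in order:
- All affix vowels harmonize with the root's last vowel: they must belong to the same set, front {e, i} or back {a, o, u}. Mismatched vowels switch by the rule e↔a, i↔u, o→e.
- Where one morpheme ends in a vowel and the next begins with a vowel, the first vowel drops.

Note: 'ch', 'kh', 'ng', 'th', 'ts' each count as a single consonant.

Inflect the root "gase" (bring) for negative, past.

Attach tense past -s → gases.
Attach polarity negative -kho → gaseskho.
Apply vowel harmony: gaseskho → gaseskhe.
Vowel deletion: no change.

gaseskhe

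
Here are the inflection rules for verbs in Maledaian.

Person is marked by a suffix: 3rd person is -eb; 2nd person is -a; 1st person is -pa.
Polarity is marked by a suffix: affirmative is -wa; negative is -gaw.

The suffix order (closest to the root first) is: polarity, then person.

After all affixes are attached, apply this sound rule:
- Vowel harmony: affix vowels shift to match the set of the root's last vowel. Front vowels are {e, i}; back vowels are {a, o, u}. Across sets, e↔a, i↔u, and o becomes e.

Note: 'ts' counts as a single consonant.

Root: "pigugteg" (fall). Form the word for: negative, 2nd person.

pigugteggewe

Attach polarity negative -gaw → pigugteggaw.
Attach person 2nd person -a → pigugteggawa.
Apply vowel harmony: pigugteggawa → pigugteggewe.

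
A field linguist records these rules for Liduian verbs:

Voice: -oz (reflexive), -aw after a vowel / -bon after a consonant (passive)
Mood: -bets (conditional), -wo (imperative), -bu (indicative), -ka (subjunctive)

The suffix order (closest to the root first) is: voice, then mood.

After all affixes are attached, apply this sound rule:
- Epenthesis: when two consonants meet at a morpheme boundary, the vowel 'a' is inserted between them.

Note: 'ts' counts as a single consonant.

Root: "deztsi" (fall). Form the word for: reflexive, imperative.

Attach voice reflexive -oz → deztsioz.
Attach mood imperative -wo → deztsiozwo.
Apply epenthesis: deztsiozwo → deztsiozawo.

deztsiozawo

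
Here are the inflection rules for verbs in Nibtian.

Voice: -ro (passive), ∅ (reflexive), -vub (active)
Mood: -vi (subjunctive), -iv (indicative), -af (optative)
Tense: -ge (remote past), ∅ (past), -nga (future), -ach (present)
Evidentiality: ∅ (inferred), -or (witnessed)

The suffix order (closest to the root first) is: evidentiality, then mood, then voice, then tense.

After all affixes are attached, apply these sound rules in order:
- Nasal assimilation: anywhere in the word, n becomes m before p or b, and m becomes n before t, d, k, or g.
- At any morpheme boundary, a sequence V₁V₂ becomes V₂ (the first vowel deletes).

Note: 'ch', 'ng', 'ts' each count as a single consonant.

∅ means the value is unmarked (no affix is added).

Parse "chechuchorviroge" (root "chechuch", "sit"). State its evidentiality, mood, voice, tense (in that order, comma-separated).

Segment: chechuch-or-vi-ro-ge.
evidentiality: -or → witnessed.
mood: -vi → subjunctive.
voice: -ro → passive.
tense: -ge → remote past.

witnessed, subjunctive, passive, remote past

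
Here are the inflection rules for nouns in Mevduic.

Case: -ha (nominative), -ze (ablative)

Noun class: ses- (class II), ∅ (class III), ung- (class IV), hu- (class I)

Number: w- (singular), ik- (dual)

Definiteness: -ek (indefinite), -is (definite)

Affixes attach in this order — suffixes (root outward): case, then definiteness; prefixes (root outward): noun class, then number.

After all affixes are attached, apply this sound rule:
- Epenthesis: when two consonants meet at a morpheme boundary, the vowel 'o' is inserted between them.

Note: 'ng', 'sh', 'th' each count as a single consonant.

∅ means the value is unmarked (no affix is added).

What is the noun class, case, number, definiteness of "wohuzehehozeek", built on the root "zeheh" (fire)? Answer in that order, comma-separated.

class I, ablative, singular, indefinite

Segment: w-hu-zeheh-ze-ek.
noun class: hu- → class I.
case: -ze → ablative.
number: w- → singular.
definiteness: -ek → indefinite.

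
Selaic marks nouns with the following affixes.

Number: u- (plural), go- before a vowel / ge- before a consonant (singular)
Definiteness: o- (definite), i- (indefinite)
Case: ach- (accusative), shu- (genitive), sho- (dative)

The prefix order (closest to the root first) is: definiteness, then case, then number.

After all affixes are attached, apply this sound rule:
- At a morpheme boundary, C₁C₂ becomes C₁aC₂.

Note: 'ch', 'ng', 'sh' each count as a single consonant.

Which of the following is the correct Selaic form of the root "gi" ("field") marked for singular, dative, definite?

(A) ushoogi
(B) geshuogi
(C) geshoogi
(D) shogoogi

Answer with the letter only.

Attach definiteness definite o- → ogi.
Attach case dative sho- → shoogi.
Attach number singular ge- (before consonant 'sh') → geshoogi.
Epenthesis: no change.
So the correct form is geshoogi, option (C).
(A) ushoogi is wrong: it uses plural instead of singular for number.
(D) shogoogi is wrong: it has the affixes in the wrong order.
(B) geshuogi is wrong: it uses genitive instead of dative for case.

C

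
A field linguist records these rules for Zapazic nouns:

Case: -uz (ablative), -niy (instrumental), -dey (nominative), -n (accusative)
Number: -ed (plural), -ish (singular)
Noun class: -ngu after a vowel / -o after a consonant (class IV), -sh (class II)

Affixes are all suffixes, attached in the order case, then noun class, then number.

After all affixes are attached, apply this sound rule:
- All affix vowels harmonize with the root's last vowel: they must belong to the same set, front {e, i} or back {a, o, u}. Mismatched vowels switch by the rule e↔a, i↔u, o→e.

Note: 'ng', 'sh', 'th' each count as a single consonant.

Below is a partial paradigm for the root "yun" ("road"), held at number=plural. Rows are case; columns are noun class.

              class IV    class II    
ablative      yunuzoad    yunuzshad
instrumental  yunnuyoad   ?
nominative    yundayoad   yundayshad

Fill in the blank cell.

yunnuyshad

Attach case instrumental -niy → yunniy.
Attach noun class class II -sh → yunniysh.
Attach number plural -ed → yunniyshed.
Apply vowel harmony: yunniyshed → yunnuyshad.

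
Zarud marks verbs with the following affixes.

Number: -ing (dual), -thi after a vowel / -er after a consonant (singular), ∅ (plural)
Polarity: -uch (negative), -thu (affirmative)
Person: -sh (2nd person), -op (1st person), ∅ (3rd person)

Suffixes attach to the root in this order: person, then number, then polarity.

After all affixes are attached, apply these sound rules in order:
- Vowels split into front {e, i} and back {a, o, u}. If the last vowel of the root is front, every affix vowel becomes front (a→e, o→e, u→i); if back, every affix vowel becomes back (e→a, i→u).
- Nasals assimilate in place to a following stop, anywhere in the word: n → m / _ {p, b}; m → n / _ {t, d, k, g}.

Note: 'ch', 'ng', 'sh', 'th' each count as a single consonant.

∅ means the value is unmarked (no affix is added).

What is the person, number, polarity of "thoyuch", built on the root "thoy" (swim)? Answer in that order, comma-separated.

3rd person, plural, negative

Segment: thoy-uch.
person: ∅ → 3rd person.
number: ∅ → plural.
polarity: -uch → negative.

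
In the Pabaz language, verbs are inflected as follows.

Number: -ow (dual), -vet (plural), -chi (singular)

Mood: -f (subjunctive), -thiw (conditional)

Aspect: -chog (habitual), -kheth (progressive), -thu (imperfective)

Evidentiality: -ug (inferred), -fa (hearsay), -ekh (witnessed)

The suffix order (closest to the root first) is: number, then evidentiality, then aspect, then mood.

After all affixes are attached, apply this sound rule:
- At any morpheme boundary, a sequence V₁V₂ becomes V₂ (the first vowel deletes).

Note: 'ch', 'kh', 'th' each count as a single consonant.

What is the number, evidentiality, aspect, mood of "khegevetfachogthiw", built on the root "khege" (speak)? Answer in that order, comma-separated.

plural, hearsay, habitual, conditional

Segment: khege-vet-fa-chog-thiw.
number: -vet → plural.
evidentiality: -fa → hearsay.
aspect: -chog → habitual.
mood: -thiw → conditional.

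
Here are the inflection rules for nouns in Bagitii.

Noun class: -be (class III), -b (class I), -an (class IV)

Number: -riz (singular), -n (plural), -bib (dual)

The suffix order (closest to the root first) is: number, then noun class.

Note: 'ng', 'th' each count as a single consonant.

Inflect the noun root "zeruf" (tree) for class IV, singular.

zerufrizan

Attach number singular -riz → zerufriz.
Attach noun class class IV -an → zerufrizan.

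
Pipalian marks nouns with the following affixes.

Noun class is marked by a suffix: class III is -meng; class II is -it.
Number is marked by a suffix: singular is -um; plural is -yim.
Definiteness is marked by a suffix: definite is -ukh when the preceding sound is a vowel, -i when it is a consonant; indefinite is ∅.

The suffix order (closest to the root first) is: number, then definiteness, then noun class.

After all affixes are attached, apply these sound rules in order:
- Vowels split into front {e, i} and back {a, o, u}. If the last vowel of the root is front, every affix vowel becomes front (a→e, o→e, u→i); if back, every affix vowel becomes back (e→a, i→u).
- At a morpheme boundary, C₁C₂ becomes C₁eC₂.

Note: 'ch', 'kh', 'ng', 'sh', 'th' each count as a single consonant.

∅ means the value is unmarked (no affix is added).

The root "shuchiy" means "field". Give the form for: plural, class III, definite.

shuchiyeyimimeng

Attach number plural -yim → shuchiyyim.
Attach definiteness definite -i (after consonant 'm') → shuchiyyimi.
Attach noun class class III -meng → shuchiyyimimeng.
Vowel harmony: no change.
Apply epenthesis: shuchiyyimimeng → shuchiyeyimimeng.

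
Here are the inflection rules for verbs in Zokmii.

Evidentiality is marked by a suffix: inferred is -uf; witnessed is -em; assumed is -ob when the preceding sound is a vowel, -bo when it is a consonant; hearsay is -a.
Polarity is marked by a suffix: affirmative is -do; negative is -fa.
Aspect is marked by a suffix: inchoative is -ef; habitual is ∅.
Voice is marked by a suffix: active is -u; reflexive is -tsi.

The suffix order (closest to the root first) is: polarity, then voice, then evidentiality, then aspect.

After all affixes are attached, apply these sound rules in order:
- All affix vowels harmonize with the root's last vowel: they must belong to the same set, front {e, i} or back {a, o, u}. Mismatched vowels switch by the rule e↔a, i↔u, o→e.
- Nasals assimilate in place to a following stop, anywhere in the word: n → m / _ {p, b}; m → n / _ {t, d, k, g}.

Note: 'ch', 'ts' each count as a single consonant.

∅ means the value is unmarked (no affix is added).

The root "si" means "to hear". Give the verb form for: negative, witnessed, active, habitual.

Attach polarity negative -fa → sifa.
Attach voice active -u → sifau.
Attach evidentiality witnessed -em → sifauem.
aspect = habitual: zero marking, form stays sifauem.
Apply vowel harmony: sifauem → sifeiem.
Nasal assimilation: no change.

sifeiem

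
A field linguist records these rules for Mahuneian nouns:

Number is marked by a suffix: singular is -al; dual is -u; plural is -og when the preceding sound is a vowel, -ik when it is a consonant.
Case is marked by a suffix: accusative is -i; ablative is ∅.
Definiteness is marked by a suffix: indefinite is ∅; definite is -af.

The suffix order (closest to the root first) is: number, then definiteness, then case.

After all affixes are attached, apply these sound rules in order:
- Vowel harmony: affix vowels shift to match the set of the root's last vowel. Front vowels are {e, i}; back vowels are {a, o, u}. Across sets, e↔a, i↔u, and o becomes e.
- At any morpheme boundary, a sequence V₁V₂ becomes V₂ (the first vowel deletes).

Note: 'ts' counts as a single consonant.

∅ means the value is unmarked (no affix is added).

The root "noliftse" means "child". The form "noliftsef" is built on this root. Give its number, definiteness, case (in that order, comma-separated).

Segment: noliftse-u-af.
number: -u → dual.
definiteness: -af → definite.
case: ∅ → ablative.

dual, definite, ablative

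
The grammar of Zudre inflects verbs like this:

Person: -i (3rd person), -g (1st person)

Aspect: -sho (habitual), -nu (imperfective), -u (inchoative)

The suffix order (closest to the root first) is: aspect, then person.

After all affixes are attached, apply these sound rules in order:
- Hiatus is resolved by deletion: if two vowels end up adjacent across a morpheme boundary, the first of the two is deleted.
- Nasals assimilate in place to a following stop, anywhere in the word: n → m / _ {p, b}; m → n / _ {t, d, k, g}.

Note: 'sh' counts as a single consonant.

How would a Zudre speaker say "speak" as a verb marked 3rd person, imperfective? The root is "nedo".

nedoni

Attach aspect imperfective -nu → nedonu.
Attach person 3rd person -i → nedonui.
Apply vowel deletion: nedonui → nedoni.
Nasal assimilation: no change.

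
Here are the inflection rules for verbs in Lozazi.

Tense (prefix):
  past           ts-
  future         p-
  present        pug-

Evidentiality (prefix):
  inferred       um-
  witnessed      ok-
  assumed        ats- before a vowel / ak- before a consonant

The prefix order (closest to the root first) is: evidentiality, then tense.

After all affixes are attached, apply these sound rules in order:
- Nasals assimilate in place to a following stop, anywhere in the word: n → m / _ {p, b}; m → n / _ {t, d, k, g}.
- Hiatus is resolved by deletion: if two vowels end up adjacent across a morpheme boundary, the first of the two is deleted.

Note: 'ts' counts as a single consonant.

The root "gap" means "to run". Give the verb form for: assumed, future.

pakgap

Attach evidentiality assumed ak- (before consonant 'g') → akgap.
Attach tense future p- → pakgap.
Nasal assimilation: no change.
Vowel deletion: no change.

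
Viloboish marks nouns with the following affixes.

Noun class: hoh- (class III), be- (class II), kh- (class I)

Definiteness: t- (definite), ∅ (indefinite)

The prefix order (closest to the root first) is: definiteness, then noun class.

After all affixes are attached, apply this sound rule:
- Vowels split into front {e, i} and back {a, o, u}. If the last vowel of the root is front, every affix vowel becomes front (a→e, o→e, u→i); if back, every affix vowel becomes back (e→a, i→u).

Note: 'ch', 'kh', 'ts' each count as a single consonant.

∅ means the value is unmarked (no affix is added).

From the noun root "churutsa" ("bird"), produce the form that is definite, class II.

Attach definiteness definite t- → tchurutsa.
Attach noun class class II be- → betchurutsa.
Apply vowel harmony: betchurutsa → batchurutsa.

batchurutsa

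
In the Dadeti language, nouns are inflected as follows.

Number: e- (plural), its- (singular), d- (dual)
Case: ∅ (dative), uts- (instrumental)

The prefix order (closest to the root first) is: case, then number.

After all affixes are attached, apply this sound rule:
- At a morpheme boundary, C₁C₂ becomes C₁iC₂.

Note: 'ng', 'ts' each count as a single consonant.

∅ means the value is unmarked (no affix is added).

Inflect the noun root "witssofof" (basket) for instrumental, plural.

eutsiwitssofof

Attach case instrumental uts- → utswitssofof.
Attach number plural e- → eutswitssofof.
Apply epenthesis: eutswitssofof → eutsiwitssofof.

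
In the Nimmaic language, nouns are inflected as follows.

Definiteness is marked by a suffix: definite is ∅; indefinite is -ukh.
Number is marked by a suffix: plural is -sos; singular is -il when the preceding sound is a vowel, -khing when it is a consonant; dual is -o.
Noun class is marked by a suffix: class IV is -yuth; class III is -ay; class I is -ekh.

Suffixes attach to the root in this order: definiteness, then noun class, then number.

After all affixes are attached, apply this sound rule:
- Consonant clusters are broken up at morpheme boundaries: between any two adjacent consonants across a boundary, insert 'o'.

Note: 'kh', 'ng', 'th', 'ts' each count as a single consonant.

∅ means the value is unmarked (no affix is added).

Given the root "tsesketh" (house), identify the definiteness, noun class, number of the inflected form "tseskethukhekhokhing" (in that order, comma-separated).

Segment: tsesketh-ukh-ekh-khing.
definiteness: -ukh → indefinite.
noun class: -ekh → class I.
number: -il/khing → singular.

indefinite, class I, singular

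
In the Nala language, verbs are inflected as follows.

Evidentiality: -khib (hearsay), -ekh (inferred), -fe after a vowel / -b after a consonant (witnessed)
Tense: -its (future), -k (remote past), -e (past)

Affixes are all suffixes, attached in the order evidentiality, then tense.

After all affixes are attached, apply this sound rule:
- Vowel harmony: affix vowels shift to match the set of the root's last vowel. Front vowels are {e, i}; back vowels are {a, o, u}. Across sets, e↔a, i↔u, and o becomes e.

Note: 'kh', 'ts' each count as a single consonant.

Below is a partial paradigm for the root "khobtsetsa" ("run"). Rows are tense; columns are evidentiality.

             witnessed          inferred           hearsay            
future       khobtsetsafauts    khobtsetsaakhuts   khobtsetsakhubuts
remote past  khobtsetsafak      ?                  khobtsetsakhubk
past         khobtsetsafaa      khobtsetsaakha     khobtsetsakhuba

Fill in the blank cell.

khobtsetsaakhk

Attach evidentiality inferred -ekh → khobtsetsaekh.
Attach tense remote past -k → khobtsetsaekhk.
Apply vowel harmony: khobtsetsaekhk → khobtsetsaakhk.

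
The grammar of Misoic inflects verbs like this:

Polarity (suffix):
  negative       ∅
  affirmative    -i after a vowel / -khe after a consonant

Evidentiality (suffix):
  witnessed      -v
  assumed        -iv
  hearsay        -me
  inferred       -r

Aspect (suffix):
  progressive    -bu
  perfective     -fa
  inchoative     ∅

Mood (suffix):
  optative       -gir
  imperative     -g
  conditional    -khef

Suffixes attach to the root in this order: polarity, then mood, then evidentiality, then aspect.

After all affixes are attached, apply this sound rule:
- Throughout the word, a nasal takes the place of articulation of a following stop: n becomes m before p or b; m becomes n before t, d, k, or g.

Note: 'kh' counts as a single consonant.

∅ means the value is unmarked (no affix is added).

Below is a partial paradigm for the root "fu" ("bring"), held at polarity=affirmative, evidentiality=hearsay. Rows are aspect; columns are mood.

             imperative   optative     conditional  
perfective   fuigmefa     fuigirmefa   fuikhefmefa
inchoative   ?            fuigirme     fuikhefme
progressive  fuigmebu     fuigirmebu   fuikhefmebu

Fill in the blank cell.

Attach polarity affirmative -i (after vowel 'u') → fui.
Attach mood imperative -g → fuig.
Attach evidentiality hearsay -me → fuigme.
aspect = inchoative: zero marking, form stays fuigme.
Nasal assimilation: no change.

fuigme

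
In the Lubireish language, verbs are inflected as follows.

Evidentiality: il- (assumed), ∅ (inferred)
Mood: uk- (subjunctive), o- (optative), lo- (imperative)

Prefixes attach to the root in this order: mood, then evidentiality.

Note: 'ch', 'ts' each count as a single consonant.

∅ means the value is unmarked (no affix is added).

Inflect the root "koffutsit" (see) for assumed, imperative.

illokoffutsit

Attach mood imperative lo- → lokoffutsit.
Attach evidentiality assumed il- → illokoffutsit.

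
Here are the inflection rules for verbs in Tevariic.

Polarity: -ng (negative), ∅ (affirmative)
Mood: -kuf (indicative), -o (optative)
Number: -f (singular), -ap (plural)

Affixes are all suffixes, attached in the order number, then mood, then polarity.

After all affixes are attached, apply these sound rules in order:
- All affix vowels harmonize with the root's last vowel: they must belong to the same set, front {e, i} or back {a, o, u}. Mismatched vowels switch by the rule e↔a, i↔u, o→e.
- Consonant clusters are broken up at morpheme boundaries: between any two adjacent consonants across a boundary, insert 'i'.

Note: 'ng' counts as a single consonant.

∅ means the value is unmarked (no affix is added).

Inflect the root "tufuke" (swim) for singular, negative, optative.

Attach number singular -f → tufukef.
Attach mood optative -o → tufukefo.
Attach polarity negative -ng → tufukefong.
Apply vowel harmony: tufukefong → tufukefeng.
Epenthesis: no change.

tufukefeng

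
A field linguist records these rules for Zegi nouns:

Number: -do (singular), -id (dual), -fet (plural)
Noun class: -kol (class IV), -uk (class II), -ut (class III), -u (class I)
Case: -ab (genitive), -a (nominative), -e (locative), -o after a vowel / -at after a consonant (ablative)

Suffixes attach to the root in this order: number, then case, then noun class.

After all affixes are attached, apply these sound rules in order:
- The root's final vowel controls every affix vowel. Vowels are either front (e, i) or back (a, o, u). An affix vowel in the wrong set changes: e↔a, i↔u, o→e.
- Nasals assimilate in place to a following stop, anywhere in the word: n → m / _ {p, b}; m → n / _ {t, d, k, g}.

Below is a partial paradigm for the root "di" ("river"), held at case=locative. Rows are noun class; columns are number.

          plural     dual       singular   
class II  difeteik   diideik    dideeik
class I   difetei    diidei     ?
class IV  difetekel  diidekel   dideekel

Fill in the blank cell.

dideei

Attach number singular -do → dido.
Attach case locative -e → didoe.
Attach noun class class I -u → didoeu.
Apply vowel harmony: didoeu → dideei.
Nasal assimilation: no change.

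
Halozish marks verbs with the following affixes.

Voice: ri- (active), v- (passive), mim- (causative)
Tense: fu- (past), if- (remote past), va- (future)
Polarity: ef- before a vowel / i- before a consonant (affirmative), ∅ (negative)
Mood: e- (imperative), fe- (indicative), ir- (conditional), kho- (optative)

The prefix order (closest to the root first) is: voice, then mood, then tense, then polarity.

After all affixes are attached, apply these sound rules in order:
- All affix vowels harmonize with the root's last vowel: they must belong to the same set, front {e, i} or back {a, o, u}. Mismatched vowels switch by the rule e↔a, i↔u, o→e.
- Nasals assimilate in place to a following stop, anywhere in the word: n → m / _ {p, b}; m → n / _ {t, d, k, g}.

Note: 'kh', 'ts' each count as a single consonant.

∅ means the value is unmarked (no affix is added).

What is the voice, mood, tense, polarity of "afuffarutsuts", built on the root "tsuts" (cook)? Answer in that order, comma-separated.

active, indicative, remote past, affirmative

Segment: ef-if-fe-ri-tsuts.
voice: ri- → active.
mood: fe- → indicative.
tense: if- → remote past.
polarity: ef/i- → affirmative.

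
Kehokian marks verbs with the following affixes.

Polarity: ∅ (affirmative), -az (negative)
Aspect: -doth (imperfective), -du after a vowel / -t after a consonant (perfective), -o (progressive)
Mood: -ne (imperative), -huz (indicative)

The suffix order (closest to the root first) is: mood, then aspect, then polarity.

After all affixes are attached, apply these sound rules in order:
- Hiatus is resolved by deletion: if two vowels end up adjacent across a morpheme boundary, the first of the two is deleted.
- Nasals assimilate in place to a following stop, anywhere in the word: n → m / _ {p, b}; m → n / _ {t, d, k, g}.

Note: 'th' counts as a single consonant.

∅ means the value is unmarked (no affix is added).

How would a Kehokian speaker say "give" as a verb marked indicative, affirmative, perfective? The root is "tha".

Attach mood indicative -huz → thahuz.
Attach aspect perfective -t (after consonant 'z') → thahuzt.
polarity = affirmative: zero marking, form stays thahuzt.
Vowel deletion: no change.
Nasal assimilation: no change.

thahuzt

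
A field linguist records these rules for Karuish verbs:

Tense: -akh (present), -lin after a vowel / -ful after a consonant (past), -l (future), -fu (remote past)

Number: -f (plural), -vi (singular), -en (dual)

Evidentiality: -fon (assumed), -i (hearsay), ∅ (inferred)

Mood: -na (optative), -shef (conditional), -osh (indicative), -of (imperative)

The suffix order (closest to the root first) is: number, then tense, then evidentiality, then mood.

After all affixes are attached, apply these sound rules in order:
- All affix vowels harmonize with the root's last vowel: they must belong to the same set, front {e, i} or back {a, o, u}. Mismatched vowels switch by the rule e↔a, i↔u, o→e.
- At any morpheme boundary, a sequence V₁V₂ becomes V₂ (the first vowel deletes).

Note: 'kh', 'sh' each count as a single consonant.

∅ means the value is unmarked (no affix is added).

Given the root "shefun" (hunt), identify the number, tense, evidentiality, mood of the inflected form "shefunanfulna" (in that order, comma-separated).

Segment: shefun-en-ful-na.
number: -en → dual.
tense: -lin/ful → past.
evidentiality: ∅ → inferred.
mood: -na → optative.

dual, past, inferred, optative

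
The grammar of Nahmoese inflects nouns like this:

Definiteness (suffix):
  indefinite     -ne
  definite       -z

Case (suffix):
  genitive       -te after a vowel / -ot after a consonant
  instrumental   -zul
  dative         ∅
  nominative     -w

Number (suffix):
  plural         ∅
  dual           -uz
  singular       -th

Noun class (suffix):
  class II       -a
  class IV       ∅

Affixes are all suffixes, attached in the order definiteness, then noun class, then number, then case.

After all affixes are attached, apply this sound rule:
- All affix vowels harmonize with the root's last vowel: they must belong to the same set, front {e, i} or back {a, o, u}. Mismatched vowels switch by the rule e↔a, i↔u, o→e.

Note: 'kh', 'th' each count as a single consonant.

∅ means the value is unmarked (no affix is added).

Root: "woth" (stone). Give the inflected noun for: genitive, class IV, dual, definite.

wothzuzot

Attach definiteness definite -z → wothz.
noun class = class IV: zero marking, form stays wothz.
Attach number dual -uz → wothzuz.
Attach case genitive -ot (after consonant 'z') → wothzuzot.
Vowel harmony: no change.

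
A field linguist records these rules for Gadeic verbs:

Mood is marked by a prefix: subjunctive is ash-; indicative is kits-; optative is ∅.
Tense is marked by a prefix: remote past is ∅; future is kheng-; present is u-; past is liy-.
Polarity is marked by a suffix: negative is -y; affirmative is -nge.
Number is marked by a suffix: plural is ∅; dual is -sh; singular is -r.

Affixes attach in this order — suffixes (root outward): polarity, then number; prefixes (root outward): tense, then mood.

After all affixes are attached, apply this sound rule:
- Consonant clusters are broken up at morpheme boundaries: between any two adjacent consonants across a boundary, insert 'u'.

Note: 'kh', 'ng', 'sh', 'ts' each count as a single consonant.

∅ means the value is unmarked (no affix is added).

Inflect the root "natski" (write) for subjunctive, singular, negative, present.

ashunatskiyur

Attach tense present u- → unatski.
Attach polarity negative -y → unatskiy.
Attach number singular -r → unatskiyr.
Attach mood subjunctive ash- → ashunatskiyr.
Apply epenthesis: ashunatskiyr → ashunatskiyur.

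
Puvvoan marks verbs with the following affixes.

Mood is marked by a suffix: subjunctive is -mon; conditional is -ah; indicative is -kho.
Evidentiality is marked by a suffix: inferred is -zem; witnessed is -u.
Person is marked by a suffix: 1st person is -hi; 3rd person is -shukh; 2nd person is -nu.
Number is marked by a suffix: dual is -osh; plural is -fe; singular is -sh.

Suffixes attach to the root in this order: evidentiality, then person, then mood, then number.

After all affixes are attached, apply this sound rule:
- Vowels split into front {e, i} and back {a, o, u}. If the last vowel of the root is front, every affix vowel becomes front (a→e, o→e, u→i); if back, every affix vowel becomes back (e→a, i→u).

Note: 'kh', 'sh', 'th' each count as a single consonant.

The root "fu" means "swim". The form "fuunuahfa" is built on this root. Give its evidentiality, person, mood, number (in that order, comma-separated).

Segment: fu-u-nu-ah-fe.
evidentiality: -u → witnessed.
person: -nu → 2nd person.
mood: -ah → conditional.
number: -fe → plural.

witnessed, 2nd person, conditional, plural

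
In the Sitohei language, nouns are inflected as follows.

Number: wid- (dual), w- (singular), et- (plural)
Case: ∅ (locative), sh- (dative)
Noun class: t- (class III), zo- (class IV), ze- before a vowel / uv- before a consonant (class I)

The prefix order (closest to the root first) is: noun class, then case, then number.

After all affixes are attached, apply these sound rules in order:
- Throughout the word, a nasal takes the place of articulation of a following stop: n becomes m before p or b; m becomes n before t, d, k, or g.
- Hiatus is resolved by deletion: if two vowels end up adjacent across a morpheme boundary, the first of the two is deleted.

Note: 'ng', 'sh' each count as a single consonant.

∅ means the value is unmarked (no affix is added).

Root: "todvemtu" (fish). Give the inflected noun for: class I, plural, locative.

Attach noun class class I uv- (before consonant 't') → uvtodvemtu.
case = locative: zero marking, form stays uvtodvemtu.
Attach number plural et- → etuvtodvemtu.
Apply nasal assimilation: etuvtodvemtu → etuvtodventu.
Vowel deletion: no change.

etuvtodventu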